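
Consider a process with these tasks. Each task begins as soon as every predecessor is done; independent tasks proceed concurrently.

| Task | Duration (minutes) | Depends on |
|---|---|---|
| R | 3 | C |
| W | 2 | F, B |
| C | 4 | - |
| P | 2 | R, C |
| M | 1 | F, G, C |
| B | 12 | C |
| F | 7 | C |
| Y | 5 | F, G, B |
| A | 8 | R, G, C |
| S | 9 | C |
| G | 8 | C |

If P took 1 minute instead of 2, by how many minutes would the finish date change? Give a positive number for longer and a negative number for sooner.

0

Baseline: C→B→Y = 4+12+5 = 21 → 21 minutes.
The longest path through P is only 9 minutes, so P has float 12.
The critical path is still C→B→Y; finish is now 21 minutes.
Change in finish: 21 − 21 = +0 minutes.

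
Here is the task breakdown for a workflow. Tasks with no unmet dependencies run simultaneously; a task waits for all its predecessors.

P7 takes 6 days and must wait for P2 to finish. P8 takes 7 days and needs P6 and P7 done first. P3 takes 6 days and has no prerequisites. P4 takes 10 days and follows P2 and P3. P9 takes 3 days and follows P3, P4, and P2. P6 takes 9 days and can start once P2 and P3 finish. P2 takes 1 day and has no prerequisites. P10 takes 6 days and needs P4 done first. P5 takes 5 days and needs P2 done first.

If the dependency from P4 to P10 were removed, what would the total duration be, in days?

22

Before: longest chain P3→P4→P10 = 6+10+6 = 22, finish 22.
Without P4→P10, P10's earliest start moves from 16 to 0.
The longest chain is now P3→P6→P8 = 6+9+7 = 22, so the workflow takes 22 days.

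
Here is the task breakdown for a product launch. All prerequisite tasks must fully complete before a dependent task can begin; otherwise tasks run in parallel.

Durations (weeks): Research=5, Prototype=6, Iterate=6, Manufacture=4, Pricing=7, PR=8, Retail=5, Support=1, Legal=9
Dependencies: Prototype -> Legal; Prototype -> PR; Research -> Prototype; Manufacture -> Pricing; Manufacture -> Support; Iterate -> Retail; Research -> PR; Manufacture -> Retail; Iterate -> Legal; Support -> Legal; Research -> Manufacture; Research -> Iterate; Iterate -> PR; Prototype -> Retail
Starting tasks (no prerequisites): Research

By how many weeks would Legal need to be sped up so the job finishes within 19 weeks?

1

Current finish: 20 weeks; target: 19.
Legal is on every critical path, so each week cut from Legal cuts the finish by one (this holds down to a finish of 19).
Need 20 − 19 = 1 week off Legal → Legal becomes 8 weeks, finish becomes 19.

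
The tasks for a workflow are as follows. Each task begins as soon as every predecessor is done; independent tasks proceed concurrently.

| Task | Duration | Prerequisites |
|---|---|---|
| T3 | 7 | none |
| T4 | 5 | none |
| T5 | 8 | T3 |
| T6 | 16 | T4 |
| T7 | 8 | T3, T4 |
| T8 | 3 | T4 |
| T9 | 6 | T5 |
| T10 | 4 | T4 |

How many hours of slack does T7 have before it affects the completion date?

6

The longest chain is T3→T5→T9 = 7+8+6 = 21; overall finish 21 hours.
Longest path through T7: 15 hours (earliest finish 15, latest finish 21).
Float = 21 − 15 = 6.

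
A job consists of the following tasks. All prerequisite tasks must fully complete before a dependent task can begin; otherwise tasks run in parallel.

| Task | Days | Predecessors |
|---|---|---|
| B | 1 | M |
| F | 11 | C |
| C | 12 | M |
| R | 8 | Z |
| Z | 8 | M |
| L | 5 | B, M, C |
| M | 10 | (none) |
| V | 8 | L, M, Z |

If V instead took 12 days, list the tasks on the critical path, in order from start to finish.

M, C, L, V

Baseline: M→C→L→V = 10+12+5+8 = 35 → 35 days.
Since V is critical, the +4 change carries straight to that chain (now 39 days).
No other chain overtakes it, so the finish is 39 days.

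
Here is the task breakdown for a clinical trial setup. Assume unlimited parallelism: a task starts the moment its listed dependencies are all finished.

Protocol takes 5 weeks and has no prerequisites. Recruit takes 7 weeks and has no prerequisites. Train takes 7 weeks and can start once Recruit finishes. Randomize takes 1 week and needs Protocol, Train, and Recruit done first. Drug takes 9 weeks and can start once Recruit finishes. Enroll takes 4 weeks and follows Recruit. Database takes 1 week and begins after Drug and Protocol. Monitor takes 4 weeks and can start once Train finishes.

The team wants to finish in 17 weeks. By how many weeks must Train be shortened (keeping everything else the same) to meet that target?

1

Current finish: 18 weeks; target: 17.
Train is on every critical path, so each week cut from Train cuts the finish by one (this holds down to a finish of 17).
Need 18 − 17 = 1 week off Train → Train becomes 6 weeks, finish becomes 17.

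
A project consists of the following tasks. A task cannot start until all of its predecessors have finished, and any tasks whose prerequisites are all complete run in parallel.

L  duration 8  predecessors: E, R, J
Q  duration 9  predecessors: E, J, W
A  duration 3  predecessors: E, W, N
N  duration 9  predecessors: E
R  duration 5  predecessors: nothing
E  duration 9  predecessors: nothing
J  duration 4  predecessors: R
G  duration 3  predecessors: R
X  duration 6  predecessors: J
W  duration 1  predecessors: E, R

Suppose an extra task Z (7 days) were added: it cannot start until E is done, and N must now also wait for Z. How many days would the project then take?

28

Originally the project takes 21 days.
With Z inserted, N now waits for max(E, Z).
New critical path: E→Z→N→A = 9+7+9+3 = 28 ⇒ 28 days.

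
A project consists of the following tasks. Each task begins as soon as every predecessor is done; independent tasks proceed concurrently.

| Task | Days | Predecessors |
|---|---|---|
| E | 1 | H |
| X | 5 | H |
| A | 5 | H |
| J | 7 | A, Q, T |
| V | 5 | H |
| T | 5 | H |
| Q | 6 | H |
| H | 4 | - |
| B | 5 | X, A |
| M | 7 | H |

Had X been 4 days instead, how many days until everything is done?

Baseline: H→Q→J = 4+6+7 = 17 → 17 days.
The longest path through X is only 14 days, so X has float 3.
No other chain overtakes it, so the finish is 17 days.

17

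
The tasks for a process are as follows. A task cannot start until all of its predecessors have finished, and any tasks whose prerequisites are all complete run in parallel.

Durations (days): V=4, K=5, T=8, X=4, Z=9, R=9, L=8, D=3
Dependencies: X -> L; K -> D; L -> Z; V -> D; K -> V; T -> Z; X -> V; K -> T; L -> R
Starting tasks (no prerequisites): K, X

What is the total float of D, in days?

10

The longest chain is K→T→Z = 5+8+9 = 22; overall finish 22 days.
D finishes as early as 12 and must finish by 22.
Float = 22 − 12 = 10.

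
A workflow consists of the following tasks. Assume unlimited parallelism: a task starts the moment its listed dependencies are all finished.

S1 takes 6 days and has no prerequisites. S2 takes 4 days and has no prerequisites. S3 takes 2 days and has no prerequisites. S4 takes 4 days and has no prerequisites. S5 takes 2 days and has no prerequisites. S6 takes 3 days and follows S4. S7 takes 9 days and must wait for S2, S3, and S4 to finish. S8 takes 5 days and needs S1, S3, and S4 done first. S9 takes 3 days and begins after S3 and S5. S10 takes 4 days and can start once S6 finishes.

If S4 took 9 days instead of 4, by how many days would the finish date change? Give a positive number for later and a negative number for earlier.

5

The binding path is S4→S7 = 4+9 = 13; finish at 13 days.
S4 is on the critical path; changing it to 9 makes that path 18 days.
That remains the longest chain; total 18 days.
Change in finish: 18 − 13 = +5 days.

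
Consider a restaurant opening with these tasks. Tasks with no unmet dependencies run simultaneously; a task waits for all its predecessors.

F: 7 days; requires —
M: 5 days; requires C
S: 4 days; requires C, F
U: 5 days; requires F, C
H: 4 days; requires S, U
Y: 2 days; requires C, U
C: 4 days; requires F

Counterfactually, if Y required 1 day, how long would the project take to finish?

The binding path is F→C→U→H = 7+4+5+4 = 20; finish at 20 days.
Y has 2 days of float (longest path through it is 18).
The critical path is still F→C→U→H; finish is now 20 days.

20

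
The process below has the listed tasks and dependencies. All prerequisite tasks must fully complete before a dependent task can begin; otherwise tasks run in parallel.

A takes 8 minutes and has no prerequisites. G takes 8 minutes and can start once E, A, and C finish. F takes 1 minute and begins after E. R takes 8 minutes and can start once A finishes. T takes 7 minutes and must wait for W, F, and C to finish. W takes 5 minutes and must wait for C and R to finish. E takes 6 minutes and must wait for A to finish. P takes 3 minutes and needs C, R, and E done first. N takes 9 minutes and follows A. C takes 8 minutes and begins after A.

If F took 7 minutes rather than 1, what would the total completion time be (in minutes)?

As given, the longest chain is A→C→W→T = 8+8+5+7 = 28, so the finish is 28 minutes.
F has 6 minutes of float (longest path through it is 22).
The critical path is still A→C→W→T; finish is now 28 minutes.

28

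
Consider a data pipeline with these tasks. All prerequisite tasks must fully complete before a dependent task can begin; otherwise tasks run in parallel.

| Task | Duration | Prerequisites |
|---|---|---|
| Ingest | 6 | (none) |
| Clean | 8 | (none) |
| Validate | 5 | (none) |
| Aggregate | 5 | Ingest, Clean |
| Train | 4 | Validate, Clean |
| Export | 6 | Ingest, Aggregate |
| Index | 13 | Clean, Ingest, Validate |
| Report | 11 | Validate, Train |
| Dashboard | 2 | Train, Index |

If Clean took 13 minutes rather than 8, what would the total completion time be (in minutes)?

28

The binding path is Clean→Train→Report = 8+4+11 = 23; finish at 23 minutes.
Clean lies on that path, so at 13 minutes the path becomes 28 minutes.
No other chain overtakes it, so the finish is 28 minutes.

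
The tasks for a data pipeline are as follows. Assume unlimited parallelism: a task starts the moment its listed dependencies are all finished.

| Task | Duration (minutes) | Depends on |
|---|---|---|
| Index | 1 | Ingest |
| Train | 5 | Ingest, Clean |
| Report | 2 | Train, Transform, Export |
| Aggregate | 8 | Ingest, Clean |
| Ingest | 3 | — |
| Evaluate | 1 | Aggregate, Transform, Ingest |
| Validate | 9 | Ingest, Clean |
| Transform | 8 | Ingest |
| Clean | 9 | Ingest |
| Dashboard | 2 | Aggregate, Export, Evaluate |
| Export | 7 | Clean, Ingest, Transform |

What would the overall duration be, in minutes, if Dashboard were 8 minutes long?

29

The binding path is Ingest→Clean→Aggregate→Evaluate→Dashboard = 3+9+8+1+2 = 23; finish at 23 minutes.
Dashboard lies on that path, so at 8 minutes the path becomes 29 minutes.
That remains the longest chain; total 29 minutes.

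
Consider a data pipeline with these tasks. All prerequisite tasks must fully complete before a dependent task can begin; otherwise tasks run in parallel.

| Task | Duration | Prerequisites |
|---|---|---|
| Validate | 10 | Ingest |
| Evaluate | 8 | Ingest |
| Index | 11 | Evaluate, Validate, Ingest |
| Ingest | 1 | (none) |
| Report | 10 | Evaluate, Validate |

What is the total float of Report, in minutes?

1

Ingest→Validate→Index = 1+10+11 = 22 sets the makespan at 22 minutes.
Longest path through Report: 21 minutes (earliest finish 21, latest finish 22).
Float = 22 − 21 = 1.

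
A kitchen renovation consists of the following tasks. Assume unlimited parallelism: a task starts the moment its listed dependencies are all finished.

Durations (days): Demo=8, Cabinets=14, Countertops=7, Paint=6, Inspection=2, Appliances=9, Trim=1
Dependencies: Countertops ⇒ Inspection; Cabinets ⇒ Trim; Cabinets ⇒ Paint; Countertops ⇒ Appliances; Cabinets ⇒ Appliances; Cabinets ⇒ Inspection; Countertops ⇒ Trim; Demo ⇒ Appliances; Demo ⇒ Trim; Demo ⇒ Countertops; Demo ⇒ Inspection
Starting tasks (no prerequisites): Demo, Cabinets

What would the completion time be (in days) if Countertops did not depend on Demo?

23

Original critical path: Demo→Countertops→Appliances = 8+7+9 = 24 ⇒ 24 days.
Without Demo→Countertops, Countertops's earliest start moves from 8 to 0.
After: Cabinets→Appliances = 14+9 = 23 → 23 days.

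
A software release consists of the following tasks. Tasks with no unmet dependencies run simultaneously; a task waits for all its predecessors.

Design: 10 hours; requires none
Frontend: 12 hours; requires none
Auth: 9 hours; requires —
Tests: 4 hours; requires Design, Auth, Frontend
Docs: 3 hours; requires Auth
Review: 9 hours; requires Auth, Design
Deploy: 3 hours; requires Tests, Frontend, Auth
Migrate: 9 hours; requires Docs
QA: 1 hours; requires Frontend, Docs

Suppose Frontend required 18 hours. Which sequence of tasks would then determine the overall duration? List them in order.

Frontend, Tests, Deploy

Actual critical path: Auth→Docs→Migrate = 9+3+9 = 21 ⇒ 21 hours.
Frontend is off the critical path — its longest chain is 19 hours, giving 2 of slack.
New critical path: Frontend→Tests→Deploy = 18+4+3 = 25 ⇒ 25 hours.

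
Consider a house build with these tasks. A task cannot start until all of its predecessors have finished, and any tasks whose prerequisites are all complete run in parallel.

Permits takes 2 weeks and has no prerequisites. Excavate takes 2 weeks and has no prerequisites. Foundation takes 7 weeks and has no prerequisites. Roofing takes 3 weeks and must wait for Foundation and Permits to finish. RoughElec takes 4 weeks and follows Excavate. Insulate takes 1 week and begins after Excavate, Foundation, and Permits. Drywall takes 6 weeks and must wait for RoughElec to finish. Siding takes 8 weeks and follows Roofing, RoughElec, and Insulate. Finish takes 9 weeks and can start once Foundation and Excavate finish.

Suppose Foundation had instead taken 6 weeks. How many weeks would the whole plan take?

Actual critical path: Foundation→Roofing→Siding = 7+3+8 = 18 ⇒ 18 weeks.
Since Foundation is critical, the -1 change carries straight to that chain (now 17 weeks).
No other chain overtakes it, so the finish is 17 weeks.

17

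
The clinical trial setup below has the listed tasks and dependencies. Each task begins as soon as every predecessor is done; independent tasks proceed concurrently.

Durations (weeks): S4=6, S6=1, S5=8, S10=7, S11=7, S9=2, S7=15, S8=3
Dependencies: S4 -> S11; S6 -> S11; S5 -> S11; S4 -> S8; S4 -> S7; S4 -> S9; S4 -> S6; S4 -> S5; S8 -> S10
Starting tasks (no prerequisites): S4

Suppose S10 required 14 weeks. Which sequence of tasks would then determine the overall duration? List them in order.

S4, S8, S10

Actual critical path: S4→S5→S11 = 6+8+7 = 21 ⇒ 21 weeks.
The longest path through S10 is only 16 weeks, so S10 has float 5.
The binding chain switches to S4→S8→S10 = 6+3+14 = 23; finish 23 weeks.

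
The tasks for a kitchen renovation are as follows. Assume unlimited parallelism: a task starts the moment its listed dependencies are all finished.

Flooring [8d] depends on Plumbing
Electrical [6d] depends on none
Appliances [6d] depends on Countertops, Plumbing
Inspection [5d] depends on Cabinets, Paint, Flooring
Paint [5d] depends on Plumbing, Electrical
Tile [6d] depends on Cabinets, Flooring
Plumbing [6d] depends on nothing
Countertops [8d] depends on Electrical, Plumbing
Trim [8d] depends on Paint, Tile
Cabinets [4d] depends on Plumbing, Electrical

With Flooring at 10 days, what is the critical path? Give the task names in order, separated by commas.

Actual critical path: Plumbing→Flooring→Tile→Trim = 6+8+6+8 = 28 ⇒ 28 days.
Since Flooring is critical, the +2 change carries straight to that chain (now 30 days).
The critical path is still Plumbing→Flooring→Tile→Trim; finish is now 30 days.

Plumbing, Flooring, Tile, Trim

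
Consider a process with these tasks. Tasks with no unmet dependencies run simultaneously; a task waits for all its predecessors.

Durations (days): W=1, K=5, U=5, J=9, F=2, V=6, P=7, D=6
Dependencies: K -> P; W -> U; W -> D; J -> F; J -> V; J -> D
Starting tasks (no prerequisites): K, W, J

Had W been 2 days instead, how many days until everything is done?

15

Baseline: J→D = 9+6 = 15 → 15 days.
W is off the critical path — its longest chain is 7 days, giving 8 of slack.
That remains the longest chain; total 15 days.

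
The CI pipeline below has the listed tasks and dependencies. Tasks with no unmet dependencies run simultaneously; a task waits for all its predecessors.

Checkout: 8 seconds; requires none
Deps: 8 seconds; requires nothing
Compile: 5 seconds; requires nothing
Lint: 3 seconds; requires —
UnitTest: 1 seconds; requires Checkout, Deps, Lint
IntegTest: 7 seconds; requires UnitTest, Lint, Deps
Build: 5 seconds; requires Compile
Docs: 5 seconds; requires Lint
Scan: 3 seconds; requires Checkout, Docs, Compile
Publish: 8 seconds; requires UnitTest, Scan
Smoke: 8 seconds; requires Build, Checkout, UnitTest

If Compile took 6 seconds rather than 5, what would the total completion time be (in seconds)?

19

Actual critical path: Checkout→Scan→Publish = 8+3+8 = 19 ⇒ 19 seconds.
Compile is off the critical path — its longest chain is 18 seconds, giving 1 of slack.
The critical path is still Checkout→Scan→Publish; finish is now 19 seconds.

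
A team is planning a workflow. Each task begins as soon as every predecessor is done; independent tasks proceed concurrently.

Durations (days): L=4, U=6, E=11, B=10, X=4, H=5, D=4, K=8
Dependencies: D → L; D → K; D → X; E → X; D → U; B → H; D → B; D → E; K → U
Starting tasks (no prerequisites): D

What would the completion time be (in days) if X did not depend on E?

Original critical path: D→B→H = 4+10+5 = 19 ⇒ 19 days.
Without E→X, X's earliest start moves from 15 to 4.
After: D→B→H = 4+10+5 = 19 → 19 days.

19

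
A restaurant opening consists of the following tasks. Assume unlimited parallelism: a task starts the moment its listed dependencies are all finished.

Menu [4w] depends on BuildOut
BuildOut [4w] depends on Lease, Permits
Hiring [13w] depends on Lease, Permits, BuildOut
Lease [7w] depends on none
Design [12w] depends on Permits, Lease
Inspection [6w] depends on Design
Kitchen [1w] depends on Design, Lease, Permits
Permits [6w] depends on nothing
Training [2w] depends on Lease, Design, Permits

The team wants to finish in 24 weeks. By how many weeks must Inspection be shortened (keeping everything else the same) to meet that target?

Current finish: 25 weeks; target: 24.
Inspection is on every critical path, so each week cut from Inspection cuts the finish by one (this holds down to a finish of 24).
Need 25 − 24 = 1 week off Inspection → Inspection becomes 5 weeks, finish becomes 24.

1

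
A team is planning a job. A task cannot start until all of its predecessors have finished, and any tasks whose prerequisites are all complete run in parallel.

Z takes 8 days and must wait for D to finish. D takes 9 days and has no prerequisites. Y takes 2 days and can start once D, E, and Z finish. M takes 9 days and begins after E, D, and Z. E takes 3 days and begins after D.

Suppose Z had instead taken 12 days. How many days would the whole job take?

Baseline: D→Z→M = 9+8+9 = 26 → 26 days.
Z is on the critical path; changing it to 12 makes that path 30 days.
The critical path is still D→Z→M; finish is now 30 days.

30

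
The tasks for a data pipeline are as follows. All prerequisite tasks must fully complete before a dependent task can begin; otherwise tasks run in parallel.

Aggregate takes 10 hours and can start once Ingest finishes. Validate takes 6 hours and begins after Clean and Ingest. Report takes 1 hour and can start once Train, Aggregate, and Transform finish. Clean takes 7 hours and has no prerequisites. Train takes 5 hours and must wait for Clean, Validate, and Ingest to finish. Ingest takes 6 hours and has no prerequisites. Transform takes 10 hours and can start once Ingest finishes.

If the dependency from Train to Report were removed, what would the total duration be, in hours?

18

Original critical path: Clean→Validate→Train→Report = 7+6+5+1 = 19 ⇒ 19 hours.
Without Train→Report, Report's earliest start moves from 18 to 16.
New critical path: Clean→Validate→Train = 7+6+5 = 18 ⇒ 18 hours.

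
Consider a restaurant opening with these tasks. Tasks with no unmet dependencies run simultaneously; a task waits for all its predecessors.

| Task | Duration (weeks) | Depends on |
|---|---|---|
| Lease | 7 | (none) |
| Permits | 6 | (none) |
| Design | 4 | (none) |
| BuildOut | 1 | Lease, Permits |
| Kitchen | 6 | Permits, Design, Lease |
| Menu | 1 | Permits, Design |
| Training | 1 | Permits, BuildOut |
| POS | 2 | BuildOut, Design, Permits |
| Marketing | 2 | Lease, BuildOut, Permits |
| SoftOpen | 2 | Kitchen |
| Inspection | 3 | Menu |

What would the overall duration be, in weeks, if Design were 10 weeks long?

18

Baseline: Lease→Kitchen→SoftOpen = 7+6+2 = 15 → 15 weeks.
Design has 3 weeks of float (longest path through it is 12).
Now Design→Kitchen→SoftOpen = 10+6+2 = 18 is longest, so the finish becomes 18 weeks.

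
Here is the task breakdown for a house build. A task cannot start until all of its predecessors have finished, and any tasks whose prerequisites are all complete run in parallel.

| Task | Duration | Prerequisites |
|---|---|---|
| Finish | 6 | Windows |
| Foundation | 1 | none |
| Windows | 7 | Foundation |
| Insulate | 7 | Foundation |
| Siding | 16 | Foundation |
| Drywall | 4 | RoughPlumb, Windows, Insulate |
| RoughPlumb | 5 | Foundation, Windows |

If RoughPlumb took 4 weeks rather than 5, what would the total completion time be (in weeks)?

As given, the longest chain is Foundation→Windows→RoughPlumb→Drywall = 1+7+5+4 = 17, so the finish is 17 weeks.
Since RoughPlumb is critical, the -1 change carries straight to that chain (now 16 weeks).
The binding chain switches to Foundation→Siding = 1+16 = 17; finish 17 weeks.

17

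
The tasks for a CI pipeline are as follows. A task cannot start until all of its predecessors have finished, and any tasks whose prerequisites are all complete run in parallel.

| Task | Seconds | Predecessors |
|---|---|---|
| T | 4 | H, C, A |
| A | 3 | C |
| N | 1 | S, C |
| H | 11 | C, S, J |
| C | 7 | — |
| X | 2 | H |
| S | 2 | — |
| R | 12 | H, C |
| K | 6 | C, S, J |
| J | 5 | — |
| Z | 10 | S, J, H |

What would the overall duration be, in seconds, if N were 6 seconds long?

Actual critical path: C→H→R = 7+11+12 = 30 ⇒ 30 seconds.
N is off the critical path — its longest chain is 8 seconds, giving 22 of slack.
That remains the longest chain; total 30 seconds.

30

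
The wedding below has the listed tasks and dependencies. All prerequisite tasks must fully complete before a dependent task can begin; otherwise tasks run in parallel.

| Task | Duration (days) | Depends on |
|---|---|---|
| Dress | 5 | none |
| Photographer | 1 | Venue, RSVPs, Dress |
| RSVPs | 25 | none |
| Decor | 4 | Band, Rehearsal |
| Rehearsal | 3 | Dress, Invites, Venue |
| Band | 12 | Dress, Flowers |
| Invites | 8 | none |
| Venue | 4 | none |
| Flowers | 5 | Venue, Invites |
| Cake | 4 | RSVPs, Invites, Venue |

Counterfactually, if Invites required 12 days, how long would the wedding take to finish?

Actual critical path: Invites→Flowers→Band→Decor = 8+5+12+4 = 29 ⇒ 29 days.
Invites is on the critical path; changing it to 12 makes that path 33 days.
No other chain overtakes it, so the finish is 33 days.

33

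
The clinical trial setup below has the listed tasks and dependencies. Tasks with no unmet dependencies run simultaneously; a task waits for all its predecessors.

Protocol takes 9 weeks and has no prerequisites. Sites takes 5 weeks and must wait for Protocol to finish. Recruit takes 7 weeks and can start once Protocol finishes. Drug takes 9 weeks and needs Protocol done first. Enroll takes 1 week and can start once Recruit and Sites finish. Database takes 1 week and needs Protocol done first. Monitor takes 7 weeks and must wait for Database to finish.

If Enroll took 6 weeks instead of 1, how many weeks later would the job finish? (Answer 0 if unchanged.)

Baseline: Protocol→Drug = 9+9 = 18 → 18 weeks.
Enroll has 1 week of float (longest path through it is 17).
Now Protocol→Recruit→Enroll = 9+7+6 = 22 is longest, so the finish becomes 22 weeks.
Change in finish: 22 − 18 = +4 weeks.

4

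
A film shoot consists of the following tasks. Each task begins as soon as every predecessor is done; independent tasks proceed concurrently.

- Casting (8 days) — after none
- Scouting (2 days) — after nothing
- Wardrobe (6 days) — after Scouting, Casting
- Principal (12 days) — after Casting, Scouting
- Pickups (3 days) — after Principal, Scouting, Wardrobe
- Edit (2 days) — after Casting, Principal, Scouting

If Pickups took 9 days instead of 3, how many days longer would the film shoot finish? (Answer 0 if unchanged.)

Critical path before the change: Casting→Principal→Pickups = 8+12+3 = 23 giving 23 days.
Pickups lies on that path, so at 9 days the path becomes 29 days.
The critical path is still Casting→Principal→Pickups; finish is now 29 days.
Change in finish: 29 − 23 = +6 days.

6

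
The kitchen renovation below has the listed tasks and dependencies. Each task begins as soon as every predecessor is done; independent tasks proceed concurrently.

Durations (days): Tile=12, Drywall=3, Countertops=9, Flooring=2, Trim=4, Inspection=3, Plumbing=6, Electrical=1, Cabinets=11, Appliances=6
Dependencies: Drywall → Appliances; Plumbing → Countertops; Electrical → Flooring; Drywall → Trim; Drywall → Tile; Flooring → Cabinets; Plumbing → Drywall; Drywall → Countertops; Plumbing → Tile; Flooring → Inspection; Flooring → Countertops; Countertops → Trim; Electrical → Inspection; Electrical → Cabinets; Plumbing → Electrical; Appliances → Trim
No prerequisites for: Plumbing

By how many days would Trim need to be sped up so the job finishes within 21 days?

1

Current finish: 22 days; target: 21.
Trim is on every critical path, so each day cut from Trim cuts the finish by one (this holds down to a finish of 21).
Need 22 − 21 = 1 day off Trim → Trim becomes 3 days, finish becomes 21.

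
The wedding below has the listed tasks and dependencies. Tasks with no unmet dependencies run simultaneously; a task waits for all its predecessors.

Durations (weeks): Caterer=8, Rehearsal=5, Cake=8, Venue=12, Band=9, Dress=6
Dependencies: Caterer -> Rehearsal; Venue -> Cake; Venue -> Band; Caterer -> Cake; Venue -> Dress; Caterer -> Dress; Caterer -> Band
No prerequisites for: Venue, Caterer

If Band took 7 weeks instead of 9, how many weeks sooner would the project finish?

1

Baseline: Venue→Band = 12+9 = 21 → 21 weeks.
Band lies on that path, so at 7 weeks the path becomes 19 weeks.
The binding chain switches to Venue→Cake = 12+8 = 20; finish 20 weeks.
Change in finish: 20 − 21 = -1 weeks.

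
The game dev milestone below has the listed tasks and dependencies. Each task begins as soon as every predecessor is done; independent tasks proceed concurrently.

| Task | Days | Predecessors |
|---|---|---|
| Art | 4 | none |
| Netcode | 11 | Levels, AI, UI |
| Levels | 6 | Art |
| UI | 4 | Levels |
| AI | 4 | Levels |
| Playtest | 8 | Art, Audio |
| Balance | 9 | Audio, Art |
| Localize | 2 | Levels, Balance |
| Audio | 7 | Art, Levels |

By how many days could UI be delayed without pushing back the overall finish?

3

The longest chain is Art→Levels→Audio→Balance→Localize = 4+6+7+9+2 = 28; overall finish 28 days.
UI finishes as early as 14 and must finish by 17.
So UI can slip 17 − 14 = 3 days.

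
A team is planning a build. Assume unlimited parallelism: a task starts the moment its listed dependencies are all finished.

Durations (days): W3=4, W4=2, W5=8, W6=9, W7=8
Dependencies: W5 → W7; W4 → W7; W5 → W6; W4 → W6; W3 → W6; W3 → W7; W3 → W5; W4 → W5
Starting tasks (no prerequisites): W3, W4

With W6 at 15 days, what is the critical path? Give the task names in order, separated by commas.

W3, W5, W6

Critical path before the change: W3→W5→W6 = 4+8+9 = 21 giving 21 days.
W6 is on the critical path; changing it to 15 makes that path 27 days.
That remains the longest chain; total 27 days.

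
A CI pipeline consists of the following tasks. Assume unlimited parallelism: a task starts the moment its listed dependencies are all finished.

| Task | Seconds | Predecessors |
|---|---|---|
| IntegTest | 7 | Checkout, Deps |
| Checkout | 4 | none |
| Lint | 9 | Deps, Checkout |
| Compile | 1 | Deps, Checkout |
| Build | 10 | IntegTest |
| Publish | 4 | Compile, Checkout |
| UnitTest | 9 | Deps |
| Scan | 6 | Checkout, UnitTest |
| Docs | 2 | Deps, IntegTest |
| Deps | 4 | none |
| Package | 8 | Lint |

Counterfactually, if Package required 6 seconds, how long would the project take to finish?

The binding path is Checkout→Lint→Package = 4+9+8 = 21; finish at 21 seconds.
Package lies on that path, so at 6 seconds the path becomes 19 seconds.
New critical path: Checkout→IntegTest→Build = 4+7+10 = 21 ⇒ 21 seconds.

21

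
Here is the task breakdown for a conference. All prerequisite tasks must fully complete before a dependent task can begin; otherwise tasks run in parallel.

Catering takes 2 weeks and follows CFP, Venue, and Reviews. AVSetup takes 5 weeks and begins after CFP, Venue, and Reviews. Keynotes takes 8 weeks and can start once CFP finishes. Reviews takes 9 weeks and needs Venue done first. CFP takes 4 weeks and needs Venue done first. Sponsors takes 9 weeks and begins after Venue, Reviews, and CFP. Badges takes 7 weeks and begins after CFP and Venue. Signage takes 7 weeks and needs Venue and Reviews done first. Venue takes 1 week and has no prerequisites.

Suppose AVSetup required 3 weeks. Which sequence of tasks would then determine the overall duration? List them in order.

Venue, Reviews, Sponsors

As given, the longest chain is Venue→Reviews→Sponsors = 1+9+9 = 19, so the finish is 19 weeks.
AVSetup is off the critical path — its longest chain is 15 weeks, giving 4 of slack.
The critical path is still Venue→Reviews→Sponsors; finish is now 19 weeks.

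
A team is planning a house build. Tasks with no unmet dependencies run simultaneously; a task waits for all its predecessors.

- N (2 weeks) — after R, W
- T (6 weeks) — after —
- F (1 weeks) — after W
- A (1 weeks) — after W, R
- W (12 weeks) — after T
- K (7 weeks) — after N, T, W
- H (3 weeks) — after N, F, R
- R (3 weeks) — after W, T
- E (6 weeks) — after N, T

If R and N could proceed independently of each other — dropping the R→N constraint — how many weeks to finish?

Before: longest chain T→W→R→N→K = 6+12+3+2+7 = 30, finish 30.
Without R→N, N's earliest start moves from 21 to 18.
After: T→W→N→K = 6+12+2+7 = 27 → 27 weeks.

27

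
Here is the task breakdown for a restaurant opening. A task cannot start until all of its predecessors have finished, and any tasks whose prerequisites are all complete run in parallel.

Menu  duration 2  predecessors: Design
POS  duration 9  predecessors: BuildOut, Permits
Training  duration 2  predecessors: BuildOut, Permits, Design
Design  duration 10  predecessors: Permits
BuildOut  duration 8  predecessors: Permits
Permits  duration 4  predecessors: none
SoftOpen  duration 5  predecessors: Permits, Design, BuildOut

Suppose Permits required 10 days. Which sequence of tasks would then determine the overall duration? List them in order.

Permits, BuildOut, POS

Baseline: Permits→BuildOut→POS = 4+8+9 = 21 → 21 days.
Since Permits is critical, the +6 change carries straight to that chain (now 27 days).
The critical path is still Permits→BuildOut→POS; finish is now 27 days.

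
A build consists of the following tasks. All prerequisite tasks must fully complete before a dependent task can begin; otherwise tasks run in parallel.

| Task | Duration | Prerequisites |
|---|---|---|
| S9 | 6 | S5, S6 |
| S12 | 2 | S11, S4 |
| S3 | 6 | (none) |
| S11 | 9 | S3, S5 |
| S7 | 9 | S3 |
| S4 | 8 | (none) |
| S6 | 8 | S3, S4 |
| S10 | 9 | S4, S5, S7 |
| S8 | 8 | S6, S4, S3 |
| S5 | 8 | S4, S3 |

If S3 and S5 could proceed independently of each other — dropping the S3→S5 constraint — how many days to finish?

27

Before: longest chain S4→S5→S11→S12 = 8+8+9+2 = 27, finish 27.
Dropping S3→S5 doesn't change S5's earliest start (8); another predecessor still binds.
New critical path: S4→S5→S11→S12 = 8+8+9+2 = 27 ⇒ 27 days.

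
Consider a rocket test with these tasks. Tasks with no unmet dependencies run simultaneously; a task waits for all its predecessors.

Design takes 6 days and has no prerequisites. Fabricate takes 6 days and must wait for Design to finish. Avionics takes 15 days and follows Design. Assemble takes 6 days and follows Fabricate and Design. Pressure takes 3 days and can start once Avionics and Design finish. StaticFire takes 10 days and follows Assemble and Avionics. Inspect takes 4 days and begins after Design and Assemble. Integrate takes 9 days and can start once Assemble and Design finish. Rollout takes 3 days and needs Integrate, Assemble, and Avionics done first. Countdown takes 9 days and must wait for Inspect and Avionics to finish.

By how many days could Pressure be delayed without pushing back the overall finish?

7

Design→Fabricate→Assemble→Inspect→Countdown = 6+6+6+4+9 = 31 sets the makespan at 31 days.
The longest chain containing Pressure totals 24 days.
Float = 31 − 24 = 7.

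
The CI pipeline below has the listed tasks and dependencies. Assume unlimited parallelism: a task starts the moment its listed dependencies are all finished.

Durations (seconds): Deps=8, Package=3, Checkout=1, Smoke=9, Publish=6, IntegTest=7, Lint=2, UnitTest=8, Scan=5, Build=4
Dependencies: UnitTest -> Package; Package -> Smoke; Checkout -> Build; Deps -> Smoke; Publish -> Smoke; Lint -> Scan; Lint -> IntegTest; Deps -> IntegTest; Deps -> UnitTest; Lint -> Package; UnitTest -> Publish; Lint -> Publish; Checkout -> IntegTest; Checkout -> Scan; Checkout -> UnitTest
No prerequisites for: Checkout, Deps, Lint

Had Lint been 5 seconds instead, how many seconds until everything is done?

Critical path before the change: Deps→UnitTest→Publish→Smoke = 8+8+6+9 = 31 giving 31 seconds.
Lint is off the critical path — its longest chain is 17 seconds, giving 14 of slack.
No other chain overtakes it, so the finish is 31 seconds.

31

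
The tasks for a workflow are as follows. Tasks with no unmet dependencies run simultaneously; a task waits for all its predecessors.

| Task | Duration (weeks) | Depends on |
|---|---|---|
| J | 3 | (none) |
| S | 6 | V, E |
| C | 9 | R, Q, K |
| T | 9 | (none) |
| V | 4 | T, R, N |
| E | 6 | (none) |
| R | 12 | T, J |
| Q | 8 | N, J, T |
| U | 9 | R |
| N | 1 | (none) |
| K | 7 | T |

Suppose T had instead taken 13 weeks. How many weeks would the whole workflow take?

As given, the longest chain is T→R→V→S = 9+12+4+6 = 31, so the finish is 31 weeks.
T is on the critical path; changing it to 13 makes that path 35 weeks.
That remains the longest chain; total 35 weeks.

35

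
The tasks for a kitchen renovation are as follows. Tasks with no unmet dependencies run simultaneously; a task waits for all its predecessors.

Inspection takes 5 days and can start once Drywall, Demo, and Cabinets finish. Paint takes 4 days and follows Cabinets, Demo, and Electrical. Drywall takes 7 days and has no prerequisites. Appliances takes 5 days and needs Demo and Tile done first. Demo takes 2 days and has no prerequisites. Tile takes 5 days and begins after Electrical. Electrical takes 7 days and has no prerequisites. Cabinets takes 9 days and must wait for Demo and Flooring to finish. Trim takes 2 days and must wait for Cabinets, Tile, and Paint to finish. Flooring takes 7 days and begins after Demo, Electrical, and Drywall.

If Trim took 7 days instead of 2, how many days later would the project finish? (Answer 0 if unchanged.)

Actual critical path: Electrical→Flooring→Cabinets→Paint→Trim = 7+7+9+4+2 = 29 ⇒ 29 days.
Since Trim is critical, the +5 change carries straight to that chain (now 34 days).
That remains the longest chain; total 34 days.
Change in finish: 34 − 29 = +5 days.

5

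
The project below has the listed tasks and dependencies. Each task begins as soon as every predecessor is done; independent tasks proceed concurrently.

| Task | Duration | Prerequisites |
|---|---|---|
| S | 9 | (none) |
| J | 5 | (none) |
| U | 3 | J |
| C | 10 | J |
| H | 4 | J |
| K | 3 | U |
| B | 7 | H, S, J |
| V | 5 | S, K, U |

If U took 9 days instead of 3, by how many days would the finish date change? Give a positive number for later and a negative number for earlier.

6

The binding path is J→U→K→V = 5+3+3+5 = 16; finish at 16 days.
Since U is critical, the +6 change carries straight to that chain (now 22 days).
No other chain overtakes it, so the finish is 22 days.
Change in finish: 22 − 16 = +6 days.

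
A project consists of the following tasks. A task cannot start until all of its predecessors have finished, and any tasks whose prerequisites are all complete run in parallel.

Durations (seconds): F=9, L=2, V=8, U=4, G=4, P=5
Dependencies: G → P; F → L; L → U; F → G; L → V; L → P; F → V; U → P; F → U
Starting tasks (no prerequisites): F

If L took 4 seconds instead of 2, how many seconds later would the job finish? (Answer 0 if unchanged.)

2

The binding path is F→L→U→P = 9+2+4+5 = 20; finish at 20 seconds.
L is on the critical path; changing it to 4 makes that path 22 seconds.
The critical path is still F→L→U→P; finish is now 22 seconds.
Change in finish: 22 − 20 = +2 seconds.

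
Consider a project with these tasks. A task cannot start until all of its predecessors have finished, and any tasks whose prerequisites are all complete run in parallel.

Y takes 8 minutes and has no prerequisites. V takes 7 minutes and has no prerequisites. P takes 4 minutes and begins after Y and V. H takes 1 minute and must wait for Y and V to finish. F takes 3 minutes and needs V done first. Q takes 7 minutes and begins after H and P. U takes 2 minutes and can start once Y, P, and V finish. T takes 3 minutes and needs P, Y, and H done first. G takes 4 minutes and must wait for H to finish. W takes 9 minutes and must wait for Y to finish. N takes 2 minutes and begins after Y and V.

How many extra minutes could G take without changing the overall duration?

6

Critical path: Y→P→Q = 8+4+7 = 19, so the finish is 19 minutes.
Longest path through G: 13 minutes (earliest finish 13, latest finish 19).
So G can slip 19 − 13 = 6 minutes.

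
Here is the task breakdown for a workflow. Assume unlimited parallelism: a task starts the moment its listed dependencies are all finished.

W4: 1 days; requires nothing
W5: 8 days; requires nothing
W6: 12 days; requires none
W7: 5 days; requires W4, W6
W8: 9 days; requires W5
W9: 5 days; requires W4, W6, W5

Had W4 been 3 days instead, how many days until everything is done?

17

Baseline: W5→W8 = 8+9 = 17 → 17 days.
W4 is off the critical path — its longest chain is 6 days, giving 11 of slack.
The critical path is still W5→W8; finish is now 17 days.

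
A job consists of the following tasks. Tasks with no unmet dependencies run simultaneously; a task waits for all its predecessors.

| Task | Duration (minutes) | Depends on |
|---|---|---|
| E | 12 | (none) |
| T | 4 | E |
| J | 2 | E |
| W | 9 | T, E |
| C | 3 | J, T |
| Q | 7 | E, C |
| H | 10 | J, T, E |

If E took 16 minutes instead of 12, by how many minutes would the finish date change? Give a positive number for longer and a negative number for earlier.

As given, the longest chain is E→T→C→Q = 12+4+3+7 = 26, so the finish is 26 minutes.
E lies on that path, so at 16 minutes the path becomes 30 minutes.
The critical path is still E→T→C→Q; finish is now 30 minutes.
Change in finish: 30 − 26 = +4 minutes.

4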